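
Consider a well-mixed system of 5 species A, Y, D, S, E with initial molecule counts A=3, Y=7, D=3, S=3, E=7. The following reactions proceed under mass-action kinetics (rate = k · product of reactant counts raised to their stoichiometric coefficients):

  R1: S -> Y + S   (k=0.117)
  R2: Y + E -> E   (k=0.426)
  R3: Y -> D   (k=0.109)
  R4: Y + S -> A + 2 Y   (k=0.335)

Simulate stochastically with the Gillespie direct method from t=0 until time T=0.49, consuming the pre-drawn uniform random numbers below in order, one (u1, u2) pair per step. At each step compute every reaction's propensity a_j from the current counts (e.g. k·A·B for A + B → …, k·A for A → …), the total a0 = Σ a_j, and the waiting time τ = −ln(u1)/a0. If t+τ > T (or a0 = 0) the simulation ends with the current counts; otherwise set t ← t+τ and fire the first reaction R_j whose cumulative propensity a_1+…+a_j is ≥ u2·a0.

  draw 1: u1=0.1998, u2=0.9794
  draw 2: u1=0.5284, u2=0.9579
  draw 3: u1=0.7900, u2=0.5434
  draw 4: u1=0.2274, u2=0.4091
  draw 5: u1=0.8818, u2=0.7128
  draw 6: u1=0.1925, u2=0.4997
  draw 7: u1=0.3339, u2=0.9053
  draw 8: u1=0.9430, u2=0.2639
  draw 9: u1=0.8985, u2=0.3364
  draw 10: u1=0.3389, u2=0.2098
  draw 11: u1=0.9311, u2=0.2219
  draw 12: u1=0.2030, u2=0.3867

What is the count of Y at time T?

t=0.000: A=3 Y=7 D=3 S=3 E=7
Draw 1: a1=0.351, a2=20.874, a3=0.763, a4=7.035, a0=29.023; τ=−ln(0.1998)/29.023=0.055 → t=0.055; u2·a0=0.9794·29.023=28.425; a1+…+a3=21.988 < 28.425 ≤ a1+…+a4=29.023 → R4 fires; A=4 Y=8 D=3 S=2 E=7
Draw 2: a1=0.234, a2=23.856, a3=0.872, a4=5.360, a0=30.322; τ=−ln(0.5284)/30.322=0.021 → t=0.077; u2·a0=0.9579·30.322=29.045; a1+…+a3=24.962 < 29.045 ≤ a1+…+a4=30.322 → R4 fires; A=5 Y=9 D=3 S=1 E=7
Draw 3: a1=0.117, a2=26.838, a3=0.981, a4=3.015, a0=30.951; τ=−ln(0.7900)/30.951=0.008 → t=0.084; u2·a0=0.5434·30.951=16.819; a1=0.117 < 16.819 ≤ a1+a2=26.955 → R2 fires; A=5 Y=8 D=3 S=1 E=7
Draw 4: a1=0.117, a2=23.856, a3=0.872, a4=2.680, a0=27.525; τ=−ln(0.2274)/27.525=0.054 → t=0.138; u2·a0=0.4091·27.525=11.260; a1=0.117 < 11.260 ≤ a1+a2=23.973 → R2 fires; A=5 Y=7 D=3 S=1 E=7
Draw 5: a1=0.117, a2=20.874, a3=0.763, a4=2.345, a0=24.099; τ=−ln(0.8818)/24.099=0.005 → t=0.143; u2·a0=0.7128·24.099=17.178; a1=0.117 < 17.178 ≤ a1+a2=20.991 → R2 fires; A=5 Y=6 D=3 S=1 E=7
Draw 6: a1=0.117, a2=17.892, a3=0.654, a4=2.010, a0=20.673; τ=−ln(0.1925)/20.673=0.080 → t=0.223; u2·a0=0.4997·20.673=10.330; a1=0.117 < 10.330 ≤ a1+a2=18.009 → R2 fires; A=5 Y=5 D=3 S=1 E=7
Draw 7: a1=0.117, a2=14.910, a3=0.545, a4=1.675, a0=17.247; τ=−ln(0.3339)/17.247=0.064 → t=0.286; u2·a0=0.9053·17.247=15.614; a1+…+a3=15.572 < 15.614 ≤ a1+…+a4=17.247 → R4 fires; A=6 Y=6 D=3 S=0 E=7
Draw 8: a1=0.000, a2=17.892, a3=0.654, a4=0.000, a0=18.546; τ=−ln(0.9430)/18.546=0.003 → t=0.290; u2·a0=0.2639·18.546=4.894; a1=0.000 < 4.894 ≤ a1+a2=17.892 → R2 fires; A=6 Y=5 D=3 S=0 E=7
Draw 9: a1=0.000, a2=14.910, a3=0.545, a4=0.000, a0=15.455; τ=−ln(0.8985)/15.455=0.007 → t=0.297; u2·a0=0.3364·15.455=5.199; a1=0.000 < 5.199 ≤ a1+a2=14.910 → R2 fires; A=6 Y=4 D=3 S=0 E=7
Draw 10: a1=0.000, a2=11.928, a3=0.436, a4=0.000, a0=12.364; τ=−ln(0.3389)/12.364=0.088 → t=0.384; u2·a0=0.2098·12.364=2.594; a1=0.000 < 2.594 ≤ a1+a2=11.928 → R2 fires; A=6 Y=3 D=3 S=0 E=7
Draw 11: a1=0.000, a2=8.946, a3=0.327, a4=0.000, a0=9.273; τ=−ln(0.9311)/9.273=0.008 → t=0.392; u2·a0=0.2219·9.273=2.058; a1=0.000 < 2.058 ≤ a1+a2=8.946 → R2 fires; A=6 Y=2 D=3 S=0 E=7
Draw 12: a1=0.000, a2=5.964, a3=0.218, a4=0.000, a0=6.182; τ=−ln(0.2030)/6.182=0.258 → t=0.650 > T=0.49: stop.
Read off Y at T=0.49: 2

Y at T = 2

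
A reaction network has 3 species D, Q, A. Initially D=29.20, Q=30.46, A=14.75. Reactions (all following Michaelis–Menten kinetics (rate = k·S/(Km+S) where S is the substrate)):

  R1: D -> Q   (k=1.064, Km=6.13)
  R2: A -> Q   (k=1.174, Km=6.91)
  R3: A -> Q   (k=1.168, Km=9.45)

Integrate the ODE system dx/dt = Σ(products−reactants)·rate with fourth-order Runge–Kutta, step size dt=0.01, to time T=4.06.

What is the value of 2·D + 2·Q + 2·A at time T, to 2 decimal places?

Check how each reaction changes W = 2·D + 2·Q + 2·A (weight of products minus weight of reactants):
R1: D -> Q: (2·1) − (2·1) = 2 − 2 = 0
R2: A -> Q: (2·1) − (2·1) = 2 − 2 = 0
R3: A -> Q: (2·1) − (2·1) = 2 − 2 = 0
Every reaction leaves W unchanged, so W is conserved and no simulation is needed: W(T) = W(0) = 2·29.20 + 2·30.46 + 2·14.75 = 148.82

Value at T = 148.82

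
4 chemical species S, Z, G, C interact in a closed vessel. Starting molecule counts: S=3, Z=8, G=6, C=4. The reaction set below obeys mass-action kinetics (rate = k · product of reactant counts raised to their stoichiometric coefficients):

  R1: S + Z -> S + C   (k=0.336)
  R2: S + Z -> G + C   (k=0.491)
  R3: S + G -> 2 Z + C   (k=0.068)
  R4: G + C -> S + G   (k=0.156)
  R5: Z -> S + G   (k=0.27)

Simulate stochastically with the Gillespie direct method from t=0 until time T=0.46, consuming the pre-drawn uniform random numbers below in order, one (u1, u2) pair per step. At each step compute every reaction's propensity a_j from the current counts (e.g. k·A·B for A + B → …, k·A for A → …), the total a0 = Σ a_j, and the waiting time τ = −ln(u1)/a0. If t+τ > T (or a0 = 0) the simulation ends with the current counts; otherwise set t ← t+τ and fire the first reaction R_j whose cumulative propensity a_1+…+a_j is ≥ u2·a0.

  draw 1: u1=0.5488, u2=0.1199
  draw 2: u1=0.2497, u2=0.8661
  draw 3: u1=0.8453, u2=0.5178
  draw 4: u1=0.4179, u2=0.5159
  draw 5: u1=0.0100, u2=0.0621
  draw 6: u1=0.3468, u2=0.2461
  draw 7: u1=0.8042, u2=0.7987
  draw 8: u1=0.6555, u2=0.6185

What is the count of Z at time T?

t=0.000: S=3 Z=8 G=6 C=4
Draw 1: a1=8.064, a2=11.784, a3=1.224, a4=3.744, a5=2.160, a0=26.976; τ=−ln(0.5488)/26.976=0.022 → t=0.022; u2·a0=0.1199·26.976=3.234 ≤ a1=8.064 → R1 fires; S=3 Z=7 G=6 C=5
Draw 2: a1=7.056, a2=10.311, a3=1.224, a4=4.680, a5=1.890, a0=25.161; τ=−ln(0.2497)/25.161=0.055 → t=0.077; u2·a0=0.8661·25.161=21.792; a1+…+a3=18.591 < 21.792 ≤ a1+…+a4=23.271 → R4 fires; S=4 Z=7 G=6 C=4
Draw 3: a1=9.408, a2=13.748, a3=1.632, a4=3.744, a5=1.890, a0=30.422; τ=−ln(0.8453)/30.422=0.006 → t=0.083; u2·a0=0.5178·30.422=15.753; a1=9.408 < 15.753 ≤ a1+a2=23.156 → R2 fires; S=3 Z=6 G=7 C=5
Draw 4: a1=6.048, a2=8.838, a3=1.428, a4=5.460, a5=1.620, a0=23.394; τ=−ln(0.4179)/23.394=0.037 → t=0.120; u2·a0=0.5159·23.394=12.069; a1=6.048 < 12.069 ≤ a1+a2=14.886 → R2 fires; S=2 Z=5 G=8 C=6
Draw 5: a1=3.360, a2=4.910, a3=1.088, a4=7.488, a5=1.350, a0=18.196; τ=−ln(0.0100)/18.196=0.253 → t=0.373; u2·a0=0.0621·18.196=1.130 ≤ a1=3.360 → R1 fires; S=2 Z=4 G=8 C=7
Draw 6: a1=2.688, a2=3.928, a3=1.088, a4=8.736, a5=1.080, a0=17.520; τ=−ln(0.3468)/17.520=0.060 → t=0.434; u2·a0=0.2461·17.520=4.312; a1=2.688 < 4.312 ≤ a1+a2=6.616 → R2 fires; S=1 Z=3 G=9 C=8
Draw 7: a1=1.008, a2=1.473, a3=0.612, a4=11.232, a5=0.810, a0=15.135; τ=−ln(0.8042)/15.135=0.014 → t=0.448; u2·a0=0.7987·15.135=12.088; a1+…+a3=3.093 < 12.088 ≤ a1+…+a4=14.325 → R4 fires; S=2 Z=3 G=9 C=7
Draw 8: a1=2.016, a2=2.946, a3=1.224, a4=9.828, a5=0.810, a0=16.824; τ=−ln(0.6555)/16.824=0.025 → t=0.473 > T=0.46: stop.
Read off Z at T=0.46: 3

Z at T = 3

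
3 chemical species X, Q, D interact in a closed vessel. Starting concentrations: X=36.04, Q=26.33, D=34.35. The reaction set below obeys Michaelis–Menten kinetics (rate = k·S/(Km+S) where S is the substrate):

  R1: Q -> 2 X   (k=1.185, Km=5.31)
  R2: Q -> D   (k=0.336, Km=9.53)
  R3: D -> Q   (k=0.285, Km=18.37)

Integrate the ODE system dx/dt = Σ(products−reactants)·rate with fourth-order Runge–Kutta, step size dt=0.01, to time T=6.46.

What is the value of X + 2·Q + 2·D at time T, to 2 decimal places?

Check how each reaction changes W = X + 2·Q + 2·D (weight of products minus weight of reactants):
R1: Q -> 2 X: (1·2) − (2·1) = 2 − 2 = 0
R2: Q -> D: (2·1) − (2·1) = 2 − 2 = 0
R3: D -> Q: (2·1) − (2·1) = 2 − 2 = 0
Every reaction leaves W unchanged, so W is conserved and no simulation is needed: W(T) = W(0) = 36.04 + 2·26.33 + 2·34.35 = 157.40

Value at T = 157.40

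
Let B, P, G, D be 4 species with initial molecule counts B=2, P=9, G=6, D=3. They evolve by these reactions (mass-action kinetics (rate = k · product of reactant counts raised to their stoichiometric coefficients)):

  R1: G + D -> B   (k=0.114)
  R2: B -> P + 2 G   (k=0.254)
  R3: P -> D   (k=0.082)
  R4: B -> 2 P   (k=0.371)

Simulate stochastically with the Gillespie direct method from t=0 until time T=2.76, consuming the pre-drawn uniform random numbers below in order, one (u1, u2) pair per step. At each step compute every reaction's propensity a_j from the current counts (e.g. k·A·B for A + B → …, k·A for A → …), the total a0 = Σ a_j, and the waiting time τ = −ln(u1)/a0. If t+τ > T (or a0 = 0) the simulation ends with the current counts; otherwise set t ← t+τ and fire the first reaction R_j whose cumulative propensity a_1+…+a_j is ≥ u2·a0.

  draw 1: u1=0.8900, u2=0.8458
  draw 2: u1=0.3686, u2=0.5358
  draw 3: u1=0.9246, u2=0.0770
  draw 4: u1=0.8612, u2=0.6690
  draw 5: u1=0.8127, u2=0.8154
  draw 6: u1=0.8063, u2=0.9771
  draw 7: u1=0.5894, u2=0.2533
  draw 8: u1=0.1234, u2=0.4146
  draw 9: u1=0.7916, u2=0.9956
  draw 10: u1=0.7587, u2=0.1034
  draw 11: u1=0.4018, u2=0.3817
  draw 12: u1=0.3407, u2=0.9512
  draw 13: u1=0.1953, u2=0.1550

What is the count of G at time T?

t=0.000: B=2 P=9 G=6 D=3
Draw 1: a1=2.052, a2=0.508, a3=0.738, a4=0.742, a0=4.040; τ=−ln(0.8900)/4.040=0.029 → t=0.029; u2·a0=0.8458·4.040=3.417; a1+…+a3=3.298 < 3.417 ≤ a1+…+a4=4.040 → R4 fires; B=1 P=11 G=6 D=3
Draw 2: a1=2.052, a2=0.254, a3=0.902, a4=0.371, a0=3.579; τ=−ln(0.3686)/3.579=0.279 → t=0.308; u2·a0=0.5358·3.579=1.918 ≤ a1=2.052 → R1 fires; B=2 P=11 G=5 D=2
Draw 3: a1=1.140, a2=0.508, a3=0.902, a4=0.742, a0=3.292; τ=−ln(0.9246)/3.292=0.024 → t=0.332; u2·a0=0.0770·3.292=0.253 ≤ a1=1.140 → R1 fires; B=3 P=11 G=4 D=1
Draw 4: a1=0.456, a2=0.762, a3=0.902, a4=1.113, a0=3.233; τ=−ln(0.8612)/3.233=0.046 → t=0.378; u2·a0=0.6690·3.233=2.163; a1+…+a3=2.120 < 2.163 ≤ a1+…+a4=3.233 → R4 fires; B=2 P=13 G=4 D=1
Draw 5: a1=0.456, a2=0.508, a3=1.066, a4=0.742, a0=2.772; τ=−ln(0.8127)/2.772=0.075 → t=0.453; u2·a0=0.8154·2.772=2.260; a1+…+a3=2.030 < 2.260 ≤ a1+…+a4=2.772 → R4 fires; B=1 P=15 G=4 D=1
Draw 6: a1=0.456, a2=0.254, a3=1.230, a4=0.371, a0=2.311; τ=−ln(0.8063)/2.311=0.093 → t=0.546; u2·a0=0.9771·2.311=2.258; a1+…+a3=1.940 < 2.258 ≤ a1+…+a4=2.311 → R4 fires; B=0 P=17 G=4 D=1
Draw 7: a1=0.456, a2=0.000, a3=1.394, a4=0.000, a0=1.850; τ=−ln(0.5894)/1.850=0.286 → t=0.831; u2·a0=0.2533·1.850=0.469; a1+a2=0.456 < 0.469 ≤ a1+…+a3=1.850 → R3 fires; B=0 P=16 G=4 D=2
Draw 8: a1=0.912, a2=0.000, a3=1.312, a4=0.000, a0=2.224; τ=−ln(0.1234)/2.224=0.941 → t=1.772; u2·a0=0.4146·2.224=0.922; a1+a2=0.912 < 0.922 ≤ a1+…+a3=2.224 → R3 fires; B=0 P=15 G=4 D=3
Draw 9: a1=1.368, a2=0.000, a3=1.230, a4=0.000, a0=2.598; τ=−ln(0.7916)/2.598=0.090 → t=1.862; u2·a0=0.9956·2.598=2.587; a1+a2=1.368 < 2.587 ≤ a1+…+a3=2.598 → R3 fires; B=0 P=14 G=4 D=4
Draw 10: a1=1.824, a2=0.000, a3=1.148, a4=0.000, a0=2.972; τ=−ln(0.7587)/2.972=0.093 → t=1.955; u2·a0=0.1034·2.972=0.307 ≤ a1=1.824 → R1 fires; B=1 P=14 G=3 D=3
Draw 11: a1=1.026, a2=0.254, a3=1.148, a4=0.371, a0=2.799; τ=−ln(0.4018)/2.799=0.326 → t=2.281; u2·a0=0.3817·2.799=1.068; a1=1.026 < 1.068 ≤ a1+a2=1.280 → R2 fires; B=0 P=15 G=5 D=3
Draw 12: a1=1.710, a2=0.000, a3=1.230, a4=0.000, a0=2.940; τ=−ln(0.3407)/2.940=0.366 → t=2.647; u2·a0=0.9512·2.940=2.797; a1+a2=1.710 < 2.797 ≤ a1+…+a3=2.940 → R3 fires; B=0 P=14 G=5 D=4
Draw 13: a1=2.280, a2=0.000, a3=1.148, a4=0.000, a0=3.428; τ=−ln(0.1953)/3.428=0.476 → t=3.124 > T=2.76: stop.
Read off G at T=2.76: 5

G at T = 5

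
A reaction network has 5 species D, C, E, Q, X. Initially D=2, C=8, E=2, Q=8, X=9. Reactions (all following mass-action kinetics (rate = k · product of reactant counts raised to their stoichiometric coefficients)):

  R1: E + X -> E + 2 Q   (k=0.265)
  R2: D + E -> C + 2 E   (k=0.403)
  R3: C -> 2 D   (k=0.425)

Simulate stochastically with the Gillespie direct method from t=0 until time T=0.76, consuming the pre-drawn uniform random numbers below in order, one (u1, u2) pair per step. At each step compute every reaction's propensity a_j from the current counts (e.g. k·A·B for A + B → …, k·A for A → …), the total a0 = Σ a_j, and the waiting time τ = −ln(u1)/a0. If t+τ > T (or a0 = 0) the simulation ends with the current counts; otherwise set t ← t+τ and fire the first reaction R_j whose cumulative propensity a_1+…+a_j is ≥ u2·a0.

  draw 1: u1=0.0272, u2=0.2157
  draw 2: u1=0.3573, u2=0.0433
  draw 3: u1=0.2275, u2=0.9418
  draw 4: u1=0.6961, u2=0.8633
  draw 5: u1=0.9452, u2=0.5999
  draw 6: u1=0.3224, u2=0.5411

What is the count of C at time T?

C at T = 7

t=0.000: D=2 C=8 E=2 Q=8 X=9
Draw 1: a1=4.770, a2=1.612, a3=3.400, a0=9.782; τ=−ln(0.0272)/9.782=0.368 → t=0.368; u2·a0=0.2157·9.782=2.110 ≤ a1=4.770 → R1 fires; D=2 C=8 E=2 Q=10 X=8
Draw 2: a1=4.240, a2=1.612, a3=3.400, a0=9.252; τ=−ln(0.3573)/9.252=0.111 → t=0.480; u2·a0=0.0433·9.252=0.401 ≤ a1=4.240 → R1 fires; D=2 C=8 E=2 Q=12 X=7
Draw 3: a1=3.710, a2=1.612, a3=3.400, a0=8.722; τ=−ln(0.2275)/8.722=0.170 → t=0.649; u2·a0=0.9418·8.722=8.214; a1+a2=5.322 < 8.214 ≤ a1+…+a3=8.722 → R3 fires; D=4 C=7 E=2 Q=12 X=7
Draw 4: a1=3.710, a2=3.224, a3=2.975, a0=9.909; τ=−ln(0.6961)/9.909=0.037 → t=0.686; u2·a0=0.8633·9.909=8.554; a1+a2=6.934 < 8.554 ≤ a1+…+a3=9.909 → R3 fires; D=6 C=6 E=2 Q=12 X=7
Draw 5: a1=3.710, a2=4.836, a3=2.550, a0=11.096; τ=−ln(0.9452)/11.096=0.005 → t=0.691; u2·a0=0.5999·11.096=6.656; a1=3.710 < 6.656 ≤ a1+a2=8.546 → R2 fires; D=5 C=7 E=3 Q=12 X=7
Draw 6: a1=5.565, a2=6.045, a3=2.975, a0=14.585; τ=−ln(0.3224)/14.585=0.078 → t=0.769 > T=0.76: stop.
Read off C at T=0.76: 7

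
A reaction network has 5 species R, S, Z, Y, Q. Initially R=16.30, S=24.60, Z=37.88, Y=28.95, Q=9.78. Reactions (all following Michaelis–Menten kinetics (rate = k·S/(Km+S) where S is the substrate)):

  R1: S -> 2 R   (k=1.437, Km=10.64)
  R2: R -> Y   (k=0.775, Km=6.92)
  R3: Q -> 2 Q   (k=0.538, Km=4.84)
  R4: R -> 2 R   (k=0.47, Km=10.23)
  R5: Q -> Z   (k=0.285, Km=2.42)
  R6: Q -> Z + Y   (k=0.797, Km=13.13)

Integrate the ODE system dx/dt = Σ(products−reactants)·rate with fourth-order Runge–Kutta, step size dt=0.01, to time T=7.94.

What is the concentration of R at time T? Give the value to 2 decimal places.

R at T = 29.21

RK4 with dt=0.01: 794 steps to T=7.94. Trajectory (selected grid times):
t=0.00: R=16.30 S=24.60 Z=37.88 Y=28.95 Q=9.78
t=0.88: R=17.83 S=23.72 Z=38.38 Y=29.73 Q=9.60
t=1.76: R=19.33 S=22.85 Z=38.87 Y=30.52 Q=9.42
t=2.65: R=20.83 S=21.99 Z=39.37 Y=31.33 Q=9.24
t=3.53: R=22.29 S=21.14 Z=39.86 Y=32.14 Q=9.06
t=4.41: R=23.72 S=20.30 Z=40.34 Y=32.95 Q=8.88
t=5.29: R=25.13 S=19.48 Z=40.82 Y=33.76 Q=8.71
t=6.18: R=26.53 S=18.66 Z=41.29 Y=34.58 Q=8.54
t=7.06: R=27.88 S=17.86 Z=41.76 Y=35.40 Q=8.37
t=7.94: R=29.21 S=17.08 Z=42.23 Y=36.22 Q=8.20
Read off R at T=7.94: 29.21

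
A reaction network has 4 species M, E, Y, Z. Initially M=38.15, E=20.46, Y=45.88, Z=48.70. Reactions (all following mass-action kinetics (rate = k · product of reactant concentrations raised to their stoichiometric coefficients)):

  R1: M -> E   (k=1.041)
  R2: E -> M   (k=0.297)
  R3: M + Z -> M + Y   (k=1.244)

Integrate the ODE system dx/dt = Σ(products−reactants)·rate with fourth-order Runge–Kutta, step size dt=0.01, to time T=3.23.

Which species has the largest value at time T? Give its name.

Dominant species at T: Y

RK4 with dt=0.01: 323 steps to T=3.23. Trajectory (selected grid times):
t=0.00: M=38.15 E=20.46 Y=45.88 Z=48.70
t=0.36: M=28.54 E=30.07 Y=94.58 Z=0.00
t=0.72: M=22.60 E=36.01 Y=94.58 Z=0.00
t=1.08: M=18.94 E=39.67 Y=94.58 Z=0.00
t=1.44: M=16.67 E=41.94 Y=94.58 Z=0.00
t=1.79: M=15.30 E=43.31 Y=94.58 Z=0.00
t=2.15: M=14.43 E=44.18 Y=94.58 Z=0.00
t=2.51: M=13.88 E=44.73 Y=94.58 Z=0.00
t=2.87: M=13.55 E=45.06 Y=94.58 Z=0.00
t=3.23: M=13.34 E=45.27 Y=94.58 Z=0.00
At T=3.23: M=13.34 E=45.27 Y=94.58 Z=0.00; the largest is Y.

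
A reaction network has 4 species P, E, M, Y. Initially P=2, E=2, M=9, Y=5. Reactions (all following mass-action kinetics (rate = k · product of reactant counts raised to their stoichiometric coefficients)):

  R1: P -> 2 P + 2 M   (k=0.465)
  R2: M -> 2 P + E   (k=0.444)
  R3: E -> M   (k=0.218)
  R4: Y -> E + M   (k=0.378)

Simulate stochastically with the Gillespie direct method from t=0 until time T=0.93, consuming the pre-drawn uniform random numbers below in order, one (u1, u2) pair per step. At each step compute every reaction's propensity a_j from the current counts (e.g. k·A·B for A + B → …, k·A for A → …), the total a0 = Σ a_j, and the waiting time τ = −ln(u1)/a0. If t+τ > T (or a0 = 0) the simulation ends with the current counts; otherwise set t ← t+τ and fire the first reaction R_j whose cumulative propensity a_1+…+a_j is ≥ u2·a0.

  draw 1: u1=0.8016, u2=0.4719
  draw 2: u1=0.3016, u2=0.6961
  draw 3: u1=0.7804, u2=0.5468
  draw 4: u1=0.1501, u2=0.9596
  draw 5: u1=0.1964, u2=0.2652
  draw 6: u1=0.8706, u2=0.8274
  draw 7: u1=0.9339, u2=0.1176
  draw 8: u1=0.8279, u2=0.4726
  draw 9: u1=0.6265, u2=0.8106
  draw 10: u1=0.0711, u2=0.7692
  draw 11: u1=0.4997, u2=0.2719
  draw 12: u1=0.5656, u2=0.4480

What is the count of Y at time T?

t=0.000: P=2 E=2 M=9 Y=5
Draw 1: a1=0.930, a2=3.996, a3=0.436, a4=1.890, a0=7.252; τ=−ln(0.8016)/7.252=0.030 → t=0.030; u2·a0=0.4719·7.252=3.422; a1=0.930 < 3.422 ≤ a1+a2=4.926 → R2 fires; P=4 E=3 M=8 Y=5
Draw 2: a1=1.860, a2=3.552, a3=0.654, a4=1.890, a0=7.956; τ=−ln(0.3016)/7.956=0.151 → t=0.181; u2·a0=0.6961·7.956=5.538; a1+a2=5.412 < 5.538 ≤ a1+…+a3=6.066 → R3 fires; P=4 E=2 M=9 Y=5
Draw 3: a1=1.860, a2=3.996, a3=0.436, a4=1.890, a0=8.182; τ=−ln(0.7804)/8.182=0.030 → t=0.211; u2·a0=0.5468·8.182=4.474; a1=1.860 < 4.474 ≤ a1+a2=5.856 → R2 fires; P=6 E=3 M=8 Y=5
Draw 4: a1=2.790, a2=3.552, a3=0.654, a4=1.890, a0=8.886; τ=−ln(0.1501)/8.886=0.213 → t=0.425; u2·a0=0.9596·8.886=8.527; a1+…+a3=6.996 < 8.527 ≤ a1+…+a4=8.886 → R4 fires; P=6 E=4 M=9 Y=4
Draw 5: a1=2.790, a2=3.996, a3=0.872, a4=1.512, a0=9.170; τ=−ln(0.1964)/9.170=0.177 → t=0.602; u2·a0=0.2652·9.170=2.432 ≤ a1=2.790 → R1 fires; P=7 E=4 M=11 Y=4
Draw 6: a1=3.255, a2=4.884, a3=0.872, a4=1.512, a0=10.523; τ=−ln(0.8706)/10.523=0.013 → t=0.616; u2·a0=0.8274·10.523=8.707; a1+a2=8.139 < 8.707 ≤ a1+…+a3=9.011 → R3 fires; P=7 E=3 M=12 Y=4
Draw 7: a1=3.255, a2=5.328, a3=0.654, a4=1.512, a0=10.749; τ=−ln(0.9339)/10.749=0.006 → t=0.622; u2·a0=0.1176·10.749=1.264 ≤ a1=3.255 → R1 fires; P=8 E=3 M=14 Y=4
Draw 8: a1=3.720, a2=6.216, a3=0.654, a4=1.512, a0=12.102; τ=−ln(0.8279)/12.102=0.016 → t=0.638; u2·a0=0.4726·12.102=5.719; a1=3.720 < 5.719 ≤ a1+a2=9.936 → R2 fires; P=10 E=4 M=13 Y=4
Draw 9: a1=4.650, a2=5.772, a3=0.872, a4=1.512, a0=12.806; τ=−ln(0.6265)/12.806=0.037 → t=0.674; u2·a0=0.8106·12.806=10.381; a1=4.650 < 10.381 ≤ a1+a2=10.422 → R2 fires; P=12 E=5 M=12 Y=4
Draw 10: a1=5.580, a2=5.328, a3=1.090, a4=1.512, a0=13.510; τ=−ln(0.0711)/13.510=0.196 → t=0.870; u2·a0=0.7692·13.510=10.392; a1=5.580 < 10.392 ≤ a1+a2=10.908 → R2 fires; P=14 E=6 M=11 Y=4
Draw 11: a1=6.510, a2=4.884, a3=1.308, a4=1.512, a0=14.214; τ=−ln(0.4997)/14.214=0.049 → t=0.919; u2·a0=0.2719·14.214=3.865 ≤ a1=6.510 → R1 fires; P=15 E=6 M=13 Y=4
Draw 12: a1=6.975, a2=5.772, a3=1.308, a4=1.512, a0=15.567; τ=−ln(0.5656)/15.567=0.037 → t=0.955 > T=0.93: stop.
Read off Y at T=0.93: 4

Y at T = 4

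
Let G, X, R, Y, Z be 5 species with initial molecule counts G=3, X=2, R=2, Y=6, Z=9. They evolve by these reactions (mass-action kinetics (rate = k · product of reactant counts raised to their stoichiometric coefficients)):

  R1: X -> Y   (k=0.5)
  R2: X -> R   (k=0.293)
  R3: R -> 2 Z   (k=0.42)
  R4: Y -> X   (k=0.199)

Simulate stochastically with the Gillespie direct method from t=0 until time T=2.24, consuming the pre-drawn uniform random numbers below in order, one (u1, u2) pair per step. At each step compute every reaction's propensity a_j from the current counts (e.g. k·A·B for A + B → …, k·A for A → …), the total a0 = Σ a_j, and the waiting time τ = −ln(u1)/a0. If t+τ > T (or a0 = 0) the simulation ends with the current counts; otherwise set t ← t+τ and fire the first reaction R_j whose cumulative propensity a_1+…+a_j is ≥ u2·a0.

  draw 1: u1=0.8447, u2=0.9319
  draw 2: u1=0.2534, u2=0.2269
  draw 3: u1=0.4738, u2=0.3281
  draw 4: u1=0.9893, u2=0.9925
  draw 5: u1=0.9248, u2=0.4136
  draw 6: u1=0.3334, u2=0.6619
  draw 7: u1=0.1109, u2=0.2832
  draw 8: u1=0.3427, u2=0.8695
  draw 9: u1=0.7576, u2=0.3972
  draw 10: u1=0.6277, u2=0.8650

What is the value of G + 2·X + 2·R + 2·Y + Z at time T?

Value at T = 32

Check how each reaction changes W = G + 2·X + 2·R + 2·Y + Z (weight of products minus weight of reactants):
R1: X -> Y: (2·1) − (2·1) = 2 − 2 = 0
R2: X -> R: (2·1) − (2·1) = 2 − 2 = 0
R3: R -> 2 Z: (1·2) − (2·1) = 2 − 2 = 0
R4: Y -> X: (2·1) − (2·1) = 2 − 2 = 0
Every reaction leaves W unchanged, so W is conserved and no simulation is needed: W(T) = W(0) = 3 + 2·2 + 2·2 + 2·6 + 9 = 32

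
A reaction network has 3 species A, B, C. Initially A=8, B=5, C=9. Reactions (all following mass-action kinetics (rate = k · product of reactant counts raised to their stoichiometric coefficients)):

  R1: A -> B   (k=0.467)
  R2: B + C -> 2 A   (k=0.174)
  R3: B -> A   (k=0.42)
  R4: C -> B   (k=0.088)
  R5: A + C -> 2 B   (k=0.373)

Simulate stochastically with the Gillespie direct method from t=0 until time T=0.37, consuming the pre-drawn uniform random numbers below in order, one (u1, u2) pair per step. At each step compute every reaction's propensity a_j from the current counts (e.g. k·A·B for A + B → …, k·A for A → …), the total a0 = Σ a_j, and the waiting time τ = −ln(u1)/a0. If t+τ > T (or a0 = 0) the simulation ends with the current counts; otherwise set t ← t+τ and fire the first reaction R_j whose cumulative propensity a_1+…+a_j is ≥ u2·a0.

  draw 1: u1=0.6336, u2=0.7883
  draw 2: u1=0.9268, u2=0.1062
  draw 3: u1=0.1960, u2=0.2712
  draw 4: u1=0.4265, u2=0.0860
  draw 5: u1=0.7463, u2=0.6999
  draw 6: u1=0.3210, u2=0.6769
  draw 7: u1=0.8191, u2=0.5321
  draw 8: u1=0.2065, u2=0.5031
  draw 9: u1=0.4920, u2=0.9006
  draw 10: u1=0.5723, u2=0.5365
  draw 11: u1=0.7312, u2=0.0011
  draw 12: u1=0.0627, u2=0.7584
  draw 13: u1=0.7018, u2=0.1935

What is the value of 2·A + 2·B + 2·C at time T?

Check how each reaction changes W = 2·A + 2·B + 2·C (weight of products minus weight of reactants):
R1: A -> B: (2·1) − (2·1) = 2 − 2 = 0
R2: B + C -> 2 A: (2·2) − (2·1 + 2·1) = 4 − 4 = 0
R3: B -> A: (2·1) − (2·1) = 2 − 2 = 0
R4: C -> B: (2·1) − (2·1) = 2 − 2 = 0
R5: A + C -> 2 B: (2·2) − (2·1 + 2·1) = 4 − 4 = 0
Every reaction leaves W unchanged, so W is conserved and no simulation is needed: W(T) = W(0) = 2·8 + 2·5 + 2·9 = 44

Value at T = 44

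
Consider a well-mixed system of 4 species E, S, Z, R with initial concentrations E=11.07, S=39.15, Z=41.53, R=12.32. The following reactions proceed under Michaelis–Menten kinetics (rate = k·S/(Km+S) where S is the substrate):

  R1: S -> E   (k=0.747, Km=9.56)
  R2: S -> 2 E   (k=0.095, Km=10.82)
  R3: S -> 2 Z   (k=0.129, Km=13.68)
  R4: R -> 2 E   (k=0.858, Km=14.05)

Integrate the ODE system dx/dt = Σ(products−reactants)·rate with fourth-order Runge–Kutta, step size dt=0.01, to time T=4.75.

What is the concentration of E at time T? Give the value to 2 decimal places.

RK4 with dt=0.01: 475 steps to T=4.75. Trajectory (selected grid times):
t=0.00: E=11.07 S=39.15 Z=41.53 R=12.32
t=0.53: E=11.89 S=38.74 Z=41.63 R=12.11
t=1.06: E=12.70 S=38.34 Z=41.73 R=11.90
t=1.58: E=13.50 S=37.94 Z=41.83 R=11.70
t=2.11: E=14.30 S=37.53 Z=41.93 R=11.49
t=2.64: E=15.11 S=37.13 Z=42.03 R=11.29
t=3.17: E=15.90 S=36.72 Z=42.13 R=11.08
t=3.69: E=16.68 S=36.33 Z=42.23 R=10.89
t=4.22: E=17.46 S=35.93 Z=42.33 R=10.69
t=4.75: E=18.24 S=35.53 Z=42.43 R=10.50
Read off E at T=4.75: 18.24

E at T = 18.24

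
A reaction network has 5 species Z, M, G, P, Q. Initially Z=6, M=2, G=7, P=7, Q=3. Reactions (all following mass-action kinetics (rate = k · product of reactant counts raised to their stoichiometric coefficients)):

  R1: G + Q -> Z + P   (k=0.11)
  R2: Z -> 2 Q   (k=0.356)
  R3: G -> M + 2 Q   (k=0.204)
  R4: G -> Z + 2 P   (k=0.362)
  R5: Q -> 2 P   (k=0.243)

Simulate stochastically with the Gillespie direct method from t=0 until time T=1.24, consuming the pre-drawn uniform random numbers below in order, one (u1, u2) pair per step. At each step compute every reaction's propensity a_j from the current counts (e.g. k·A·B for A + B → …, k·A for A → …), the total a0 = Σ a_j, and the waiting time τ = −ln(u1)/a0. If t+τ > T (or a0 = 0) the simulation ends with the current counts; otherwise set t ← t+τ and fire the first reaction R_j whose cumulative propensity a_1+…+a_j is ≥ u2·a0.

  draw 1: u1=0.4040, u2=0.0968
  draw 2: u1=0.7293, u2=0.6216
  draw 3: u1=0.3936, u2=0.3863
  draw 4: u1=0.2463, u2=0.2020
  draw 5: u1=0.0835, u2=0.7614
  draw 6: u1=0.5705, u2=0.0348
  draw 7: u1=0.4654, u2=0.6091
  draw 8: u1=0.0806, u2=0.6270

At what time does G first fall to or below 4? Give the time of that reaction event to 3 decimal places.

t=0.000: Z=6 M=2 G=7 P=7 Q=3
Draw 1: a1=2.310, a2=2.136, a3=1.428, a4=2.534, a5=0.729, a0=9.137; τ=−ln(0.4040)/9.137=0.099 → t=0.099; u2·a0=0.0968·9.137=0.884 ≤ a1=2.310 → R1 fires; Z=7 M=2 G=6 P=8 Q=2
Draw 2: a1=1.320, a2=2.492, a3=1.224, a4=2.172, a5=0.486, a0=7.694; τ=−ln(0.7293)/7.694=0.041 → t=0.140; u2·a0=0.6216·7.694=4.783; a1+a2=3.812 < 4.783 ≤ a1+…+a3=5.036 → R3 fires; Z=7 M=3 G=5 P=8 Q=4
Draw 3: a1=2.200, a2=2.492, a3=1.020, a4=1.810, a5=0.972, a0=8.494; τ=−ln(0.3936)/8.494=0.110 → t=0.250; u2·a0=0.3863·8.494=3.281; a1=2.200 < 3.281 ≤ a1+a2=4.692 → R2 fires; Z=6 M=3 G=5 P=8 Q=6
Draw 4: a1=3.300, a2=2.136, a3=1.020, a4=1.810, a5=1.458, a0=9.724; τ=−ln(0.2463)/9.724=0.144 → t=0.394; u2·a0=0.2020·9.724=1.964 ≤ a1=3.300 → R1 fires; Z=7 M=3 G=4 P=9 Q=5
Draw 5: a1=2.200, a2=2.492, a3=0.816, a4=1.448, a5=1.215, a0=8.171; τ=−ln(0.0835)/8.171=0.304 → t=0.698; u2·a0=0.7614·8.171=6.221; a1+…+a3=5.508 < 6.221 ≤ a1+…+a4=6.956 → R4 fires; Z=8 M=3 G=3 P=11 Q=5
Draw 6: a1=1.650, a2=2.848, a3=0.612, a4=1.086, a5=1.215, a0=7.411; τ=−ln(0.5705)/7.411=0.076 → t=0.774; u2·a0=0.0348·7.411=0.258 ≤ a1=1.650 → R1 fires; Z=9 M=3 G=2 P=12 Q=4
Draw 7: a1=0.880, a2=3.204, a3=0.408, a4=0.724, a5=0.972, a0=6.188; τ=−ln(0.4654)/6.188=0.124 → t=0.897; u2·a0=0.6091·6.188=3.769; a1=0.880 < 3.769 ≤ a1+a2=4.084 → R2 fires; Z=8 M=3 G=2 P=12 Q=6
Draw 8: a1=1.320, a2=2.848, a3=0.408, a4=0.724, a5=1.458, a0=6.758; τ=−ln(0.0806)/6.758=0.373 → t=1.270 > T=1.24: stop.
G first becomes ≤ 4 when it reaches 4 at the event at t=0.394.

Threshold first reached at t = 0.394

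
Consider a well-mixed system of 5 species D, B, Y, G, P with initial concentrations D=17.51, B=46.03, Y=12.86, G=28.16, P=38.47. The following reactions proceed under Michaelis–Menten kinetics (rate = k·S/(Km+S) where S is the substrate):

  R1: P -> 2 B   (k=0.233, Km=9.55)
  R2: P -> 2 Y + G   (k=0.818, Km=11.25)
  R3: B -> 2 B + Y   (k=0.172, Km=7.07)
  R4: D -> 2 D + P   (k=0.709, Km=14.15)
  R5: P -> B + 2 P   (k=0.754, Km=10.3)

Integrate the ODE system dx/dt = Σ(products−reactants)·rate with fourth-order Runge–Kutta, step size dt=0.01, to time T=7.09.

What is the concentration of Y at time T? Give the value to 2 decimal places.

Y at T = 22.94

RK4 with dt=0.01: 709 steps to T=7.09. Trajectory (selected grid times):
t=0.00: D=17.51 B=46.03 Y=12.86 G=28.16 P=38.47
t=0.79: D=17.82 B=46.91 Y=13.98 G=28.66 P=38.60
t=1.58: D=18.13 B=47.80 Y=15.10 G=29.16 P=38.74
t=2.36: D=18.45 B=48.67 Y=16.20 G=29.66 P=38.87
t=3.15: D=18.76 B=49.56 Y=17.33 G=30.16 P=39.01
t=3.94: D=19.08 B=50.44 Y=18.45 G=30.66 P=39.16
t=4.73: D=19.41 B=51.33 Y=19.57 G=31.16 P=39.30
t=5.51: D=19.73 B=52.21 Y=20.68 G=31.66 P=39.45
t=6.30: D=20.06 B=53.09 Y=21.81 G=32.16 P=39.59
t=7.09: D=20.39 B=53.98 Y=22.94 G=32.66 P=39.75
Read off Y at T=7.09: 22.94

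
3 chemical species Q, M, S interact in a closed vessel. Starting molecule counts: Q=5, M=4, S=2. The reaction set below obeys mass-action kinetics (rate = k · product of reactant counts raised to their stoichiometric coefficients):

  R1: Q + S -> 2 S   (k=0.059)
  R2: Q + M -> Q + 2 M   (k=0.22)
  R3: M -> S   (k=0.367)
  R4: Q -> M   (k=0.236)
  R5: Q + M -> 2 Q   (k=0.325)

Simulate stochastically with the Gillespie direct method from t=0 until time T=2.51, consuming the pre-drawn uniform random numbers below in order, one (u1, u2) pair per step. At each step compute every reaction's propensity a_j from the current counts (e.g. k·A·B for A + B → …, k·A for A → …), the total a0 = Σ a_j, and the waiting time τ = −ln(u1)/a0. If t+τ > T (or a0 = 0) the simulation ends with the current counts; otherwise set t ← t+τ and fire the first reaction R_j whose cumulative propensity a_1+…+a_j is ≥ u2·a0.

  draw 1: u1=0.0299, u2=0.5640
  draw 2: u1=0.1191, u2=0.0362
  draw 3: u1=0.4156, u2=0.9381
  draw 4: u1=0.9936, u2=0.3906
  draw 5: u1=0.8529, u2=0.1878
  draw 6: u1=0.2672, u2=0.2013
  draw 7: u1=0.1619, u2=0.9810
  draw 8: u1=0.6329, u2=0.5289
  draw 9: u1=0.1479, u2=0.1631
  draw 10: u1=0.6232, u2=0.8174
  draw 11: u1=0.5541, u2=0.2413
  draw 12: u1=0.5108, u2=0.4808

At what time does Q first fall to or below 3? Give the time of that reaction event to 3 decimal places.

Threshold first reached at t = 2.006

t=0.000: Q=5 M=4 S=2
Draw 1: a1=0.590, a2=4.400, a3=1.468, a4=1.180, a5=6.500, a0=14.138; τ=−ln(0.0299)/14.138=0.248 → t=0.248; u2·a0=0.5640·14.138=7.974; a1+…+a4=7.638 < 7.974 ≤ a1+…+a5=14.138 → R5 fires; Q=6 M=3 S=2
Draw 2: a1=0.708, a2=3.960, a3=1.101, a4=1.416, a5=5.850, a0=13.035; τ=−ln(0.1191)/13.035=0.163 → t=0.411; u2·a0=0.0362·13.035=0.472 ≤ a1=0.708 → R1 fires; Q=5 M=3 S=3
Draw 3: a1=0.885, a2=3.300, a3=1.101, a4=1.180, a5=4.875, a0=11.341; τ=−ln(0.4156)/11.341=0.077 → t=0.489; u2·a0=0.9381·11.341=10.639; a1+…+a4=6.466 < 10.639 ≤ a1+…+a5=11.341 → R5 fires; Q=6 M=2 S=3
Draw 4: a1=1.062, a2=2.640, a3=0.734, a4=1.416, a5=3.900, a0=9.752; τ=−ln(0.9936)/9.752=0.001 → t=0.490; u2·a0=0.3906·9.752=3.809; a1+a2=3.702 < 3.809 ≤ a1+…+a3=4.436 → R3 fires; Q=6 M=1 S=4
Draw 5: a1=1.416, a2=1.320, a3=0.367, a4=1.416, a5=1.950, a0=6.469; τ=−ln(0.8529)/6.469=0.025 → t=0.514; u2·a0=0.1878·6.469=1.215 ≤ a1=1.416 → R1 fires; Q=5 M=1 S=5
Draw 6: a1=1.475, a2=1.100, a3=0.367, a4=1.180, a5=1.625, a0=5.747; τ=−ln(0.2672)/5.747=0.230 → t=0.744; u2·a0=0.2013·5.747=1.157 ≤ a1=1.475 → R1 fires; Q=4 M=1 S=6
Draw 7: a1=1.416, a2=0.880, a3=0.367, a4=0.944, a5=1.300, a0=4.907; τ=−ln(0.1619)/4.907=0.371 → t=1.115; u2·a0=0.9810·4.907=4.814; a1+…+a4=3.607 < 4.814 ≤ a1+…+a5=4.907 → R5 fires; Q=5 M=0 S=6
Draw 8: a1=1.770, a2=0.000, a3=0.000, a4=1.180, a5=0.000, a0=2.950; τ=−ln(0.6329)/2.950=0.155 → t=1.270; u2·a0=0.5289·2.950=1.560 ≤ a1=1.770 → R1 fires; Q=4 M=0 S=7
Draw 9: a1=1.652, a2=0.000, a3=0.000, a4=0.944, a5=0.000, a0=2.596; τ=−ln(0.1479)/2.596=0.736 → t=2.006; u2·a0=0.1631·2.596=0.423 ≤ a1=1.652 → R1 fires; Q=3 M=0 S=8
Draw 10: a1=1.416, a2=0.000, a3=0.000, a4=0.708, a5=0.000, a0=2.124; τ=−ln(0.6232)/2.124=0.223 → t=2.229; u2·a0=0.8174·2.124=1.736; a1+…+a3=1.416 < 1.736 ≤ a1+…+a4=2.124 → R4 fires; Q=2 M=1 S=8
Draw 11: a1=0.944, a2=0.440, a3=0.367, a4=0.472, a5=0.650, a0=2.873; τ=−ln(0.5541)/2.873=0.206 → t=2.434; u2·a0=0.2413·2.873=0.693 ≤ a1=0.944 → R1 fires; Q=1 M=1 S=9
Draw 12: a1=0.531, a2=0.220, a3=0.367, a4=0.236, a5=0.325, a0=1.679; τ=−ln(0.5108)/1.679=0.400 → t=2.834 > T=2.51: stop.
Q first becomes ≤ 3 when it reaches 3 at the event at t=2.006.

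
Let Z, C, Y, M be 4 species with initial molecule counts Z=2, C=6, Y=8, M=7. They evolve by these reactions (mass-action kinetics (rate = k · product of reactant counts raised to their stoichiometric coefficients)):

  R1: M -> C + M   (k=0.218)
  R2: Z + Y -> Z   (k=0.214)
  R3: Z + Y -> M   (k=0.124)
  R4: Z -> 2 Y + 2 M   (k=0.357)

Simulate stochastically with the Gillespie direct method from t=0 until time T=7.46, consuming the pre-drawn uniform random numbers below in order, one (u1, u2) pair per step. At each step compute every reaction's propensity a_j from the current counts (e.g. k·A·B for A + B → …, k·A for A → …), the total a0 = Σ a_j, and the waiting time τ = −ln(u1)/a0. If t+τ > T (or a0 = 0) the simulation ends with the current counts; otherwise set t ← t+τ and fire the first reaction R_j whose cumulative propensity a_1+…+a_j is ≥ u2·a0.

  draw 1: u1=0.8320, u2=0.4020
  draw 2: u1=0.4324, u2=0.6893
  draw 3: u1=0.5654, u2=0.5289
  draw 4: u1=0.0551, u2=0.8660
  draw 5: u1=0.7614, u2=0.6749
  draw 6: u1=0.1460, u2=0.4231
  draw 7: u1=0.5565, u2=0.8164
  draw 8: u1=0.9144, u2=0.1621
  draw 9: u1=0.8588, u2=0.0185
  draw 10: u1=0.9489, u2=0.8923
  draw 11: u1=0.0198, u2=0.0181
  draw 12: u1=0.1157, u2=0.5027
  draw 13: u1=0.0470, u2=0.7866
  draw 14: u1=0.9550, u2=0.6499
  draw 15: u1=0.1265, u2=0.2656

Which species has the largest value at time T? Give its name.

t=0.000: Z=2 C=6 Y=8 M=7
Draw 1: a1=1.526, a2=3.424, a3=1.984, a4=0.714, a0=7.648; τ=−ln(0.8320)/7.648=0.024 → t=0.024; u2·a0=0.4020·7.648=3.074; a1=1.526 < 3.074 ≤ a1+a2=4.950 → R2 fires; Z=2 C=6 Y=7 M=7
Draw 2: a1=1.526, a2=2.996, a3=1.736, a4=0.714, a0=6.972; τ=−ln(0.4324)/6.972=0.120 → t=0.144; u2·a0=0.6893·6.972=4.806; a1+a2=4.522 < 4.806 ≤ a1+…+a3=6.258 → R3 fires; Z=1 C=6 Y=6 M=8
Draw 3: a1=1.744, a2=1.284, a3=0.744, a4=0.357, a0=4.129; τ=−ln(0.5654)/4.129=0.138 → t=0.282; u2·a0=0.5289·4.129=2.184; a1=1.744 < 2.184 ≤ a1+a2=3.028 → R2 fires; Z=1 C=6 Y=5 M=8
Draw 4: a1=1.744, a2=1.070, a3=0.620, a4=0.357, a0=3.791; τ=−ln(0.0551)/3.791=0.765 → t=1.047; u2·a0=0.8660·3.791=3.283; a1+a2=2.814 < 3.283 ≤ a1+…+a3=3.434 → R3 fires; Z=0 C=6 Y=4 M=9
Draw 5: a1=1.962, a2=0.000, a3=0.000, a4=0.000, a0=1.962; τ=−ln(0.7614)/1.962=0.139 → t=1.186; u2·a0=0.6749·1.962=1.324 ≤ a1=1.962 → R1 fires; Z=0 C=7 Y=4 M=9
Draw 6: a1=1.962, a2=0.000, a3=0.000, a4=0.000, a0=1.962; τ=−ln(0.1460)/1.962=0.981 → t=2.167; u2·a0=0.4231·1.962=0.830 ≤ a1=1.962 → R1 fires; Z=0 C=8 Y=4 M=9
Draw 7: a1=1.962, a2=0.000, a3=0.000, a4=0.000, a0=1.962; τ=−ln(0.5565)/1.962=0.299 → t=2.465; u2·a0=0.8164·1.962=1.602 ≤ a1=1.962 → R1 fires; Z=0 C=9 Y=4 M=9
Draw 8: a1=1.962, a2=0.000, a3=0.000, a4=0.000, a0=1.962; τ=−ln(0.9144)/1.962=0.046 → t=2.511; u2·a0=0.1621·1.962=0.318 ≤ a1=1.962 → R1 fires; Z=0 C=10 Y=4 M=9
Draw 9: a1=1.962, a2=0.000, a3=0.000, a4=0.000, a0=1.962; τ=−ln(0.8588)/1.962=0.078 → t=2.589; u2·a0=0.0185·1.962=0.036 ≤ a1=1.962 → R1 fires; Z=0 C=11 Y=4 M=9
Draw 10: a1=1.962, a2=0.000, a3=0.000, a4=0.000, a0=1.962; τ=−ln(0.9489)/1.962=0.027 → t=2.615; u2·a0=0.8923·1.962=1.751 ≤ a1=1.962 → R1 fires; Z=0 C=12 Y=4 M=9
Draw 11: a1=1.962, a2=0.000, a3=0.000, a4=0.000, a0=1.962; τ=−ln(0.0198)/1.962=1.999 → t=4.614; u2·a0=0.0181·1.962=0.036 ≤ a1=1.962 → R1 fires; Z=0 C=13 Y=4 M=9
Draw 12: a1=1.962, a2=0.000, a3=0.000, a4=0.000, a0=1.962; τ=−ln(0.1157)/1.962=1.099 → t=5.714; u2·a0=0.5027·1.962=0.986 ≤ a1=1.962 → R1 fires; Z=0 C=14 Y=4 M=9
Draw 13: a1=1.962, a2=0.000, a3=0.000, a4=0.000, a0=1.962; τ=−ln(0.0470)/1.962=1.558 → t=7.272; u2·a0=0.7866·1.962=1.543 ≤ a1=1.962 → R1 fires; Z=0 C=15 Y=4 M=9
Draw 14: a1=1.962, a2=0.000, a3=0.000, a4=0.000, a0=1.962; τ=−ln(0.9550)/1.962=0.023 → t=7.295; u2·a0=0.6499·1.962=1.275 ≤ a1=1.962 → R1 fires; Z=0 C=16 Y=4 M=9
Draw 15: a1=1.962, a2=0.000, a3=0.000, a4=0.000, a0=1.962; τ=−ln(0.1265)/1.962=1.054 → t=8.349 > T=7.46: stop.
At T=7.46: Z=0 C=16 Y=4 M=9; the largest is C.

Dominant species at T: C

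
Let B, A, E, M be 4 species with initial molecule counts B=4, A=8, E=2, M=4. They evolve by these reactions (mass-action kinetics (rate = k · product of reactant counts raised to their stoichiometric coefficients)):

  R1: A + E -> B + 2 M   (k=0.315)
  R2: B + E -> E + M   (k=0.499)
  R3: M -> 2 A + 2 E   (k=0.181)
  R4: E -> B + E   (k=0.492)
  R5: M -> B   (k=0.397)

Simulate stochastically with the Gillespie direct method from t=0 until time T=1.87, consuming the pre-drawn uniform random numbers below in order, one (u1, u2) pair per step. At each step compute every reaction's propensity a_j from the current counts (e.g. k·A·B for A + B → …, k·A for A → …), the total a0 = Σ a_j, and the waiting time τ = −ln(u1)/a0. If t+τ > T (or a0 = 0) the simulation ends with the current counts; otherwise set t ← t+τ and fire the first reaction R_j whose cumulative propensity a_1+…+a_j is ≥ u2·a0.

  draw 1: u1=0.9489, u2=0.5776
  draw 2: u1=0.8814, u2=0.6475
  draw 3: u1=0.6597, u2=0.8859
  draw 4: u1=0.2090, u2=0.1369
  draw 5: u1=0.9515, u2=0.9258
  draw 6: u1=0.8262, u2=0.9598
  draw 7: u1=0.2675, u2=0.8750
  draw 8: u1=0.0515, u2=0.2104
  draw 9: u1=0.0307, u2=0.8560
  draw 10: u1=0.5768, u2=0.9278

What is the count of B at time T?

B at T = 9

t=0.000: B=4 A=8 E=2 M=4
Draw 1: a1=5.040, a2=3.992, a3=0.724, a4=0.984, a5=1.588, a0=12.328; τ=−ln(0.9489)/12.328=0.004 → t=0.004; u2·a0=0.5776·12.328=7.121; a1=5.040 < 7.121 ≤ a1+a2=9.032 → R2 fires; B=3 A=8 E=2 M=5
Draw 2: a1=5.040, a2=2.994, a3=0.905, a4=0.984, a5=1.985, a0=11.908; τ=−ln(0.8814)/11.908=0.011 → t=0.015; u2·a0=0.6475·11.908=7.710; a1=5.040 < 7.710 ≤ a1+a2=8.034 → R2 fires; B=2 A=8 E=2 M=6
Draw 3: a1=5.040, a2=1.996, a3=1.086, a4=0.984, a5=2.382, a0=11.488; τ=−ln(0.6597)/11.488=0.036 → t=0.051; u2·a0=0.8859·11.488=10.177; a1+…+a4=9.106 < 10.177 ≤ a1+…+a5=11.488 → R5 fires; B=3 A=8 E=2 M=5
Draw 4: a1=5.040, a2=2.994, a3=0.905, a4=0.984, a5=1.985, a0=11.908; τ=−ln(0.2090)/11.908=0.131 → t=0.183; u2·a0=0.1369·11.908=1.630 ≤ a1=5.040 → R1 fires; B=4 A=7 E=1 M=7
Draw 5: a1=2.205, a2=1.996, a3=1.267, a4=0.492, a5=2.779, a0=8.739; τ=−ln(0.9515)/8.739=0.006 → t=0.188; u2·a0=0.9258·8.739=8.091; a1+…+a4=5.960 < 8.091 ≤ a1+…+a5=8.739 → R5 fires; B=5 A=7 E=1 M=6
Draw 6: a1=2.205, a2=2.495, a3=1.086, a4=0.492, a5=2.382, a0=8.660; τ=−ln(0.8262)/8.660=0.022 → t=0.210; u2·a0=0.9598·8.660=8.312; a1+…+a4=6.278 < 8.312 ≤ a1+…+a5=8.660 → R5 fires; B=6 A=7 E=1 M=5
Draw 7: a1=2.205, a2=2.994, a3=0.905, a4=0.492, a5=1.985, a0=8.581; τ=−ln(0.2675)/8.581=0.154 → t=0.364; u2·a0=0.8750·8.581=7.508; a1+…+a4=6.596 < 7.508 ≤ a1+…+a5=8.581 → R5 fires; B=7 A=7 E=1 M=4
Draw 8: a1=2.205, a2=3.493, a3=0.724, a4=0.492, a5=1.588, a0=8.502; τ=−ln(0.0515)/8.502=0.349 → t=0.713; u2·a0=0.2104·8.502=1.789 ≤ a1=2.205 → R1 fires; B=8 A=6 E=0 M=6
Draw 9: a1=0.000, a2=0.000, a3=1.086, a4=0.000, a5=2.382, a0=3.468; τ=−ln(0.0307)/3.468=1.004 → t=1.717; u2·a0=0.8560·3.468=2.969; a1+…+a4=1.086 < 2.969 ≤ a1+…+a5=3.468 → R5 fires; B=9 A=6 E=0 M=5
Draw 10: a1=0.000, a2=0.000, a3=0.905, a4=0.000, a5=1.985, a0=2.890; τ=−ln(0.5768)/2.890=0.190 → t=1.908 > T=1.87: stop.
Read off B at T=1.87: 9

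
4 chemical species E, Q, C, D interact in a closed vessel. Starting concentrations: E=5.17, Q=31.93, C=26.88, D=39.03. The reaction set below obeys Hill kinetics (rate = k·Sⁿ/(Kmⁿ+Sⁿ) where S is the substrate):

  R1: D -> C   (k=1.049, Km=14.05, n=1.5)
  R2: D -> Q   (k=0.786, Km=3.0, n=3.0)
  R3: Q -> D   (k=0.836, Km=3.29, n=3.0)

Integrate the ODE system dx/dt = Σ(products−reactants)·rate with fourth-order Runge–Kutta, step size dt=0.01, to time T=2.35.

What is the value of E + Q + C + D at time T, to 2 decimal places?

Check how each reaction changes W = E + Q + C + D (weight of products minus weight of reactants):
R1: D -> C: (1·1) − (1·1) = 1 − 1 = 0
R2: D -> Q: (1·1) − (1·1) = 1 − 1 = 0
R3: Q -> D: (1·1) − (1·1) = 1 − 1 = 0
Every reaction leaves W unchanged, so W is conserved and no simulation is needed: W(T) = W(0) = 5.17 + 31.93 + 26.88 + 39.03 = 103.01

Value at T = 103.01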